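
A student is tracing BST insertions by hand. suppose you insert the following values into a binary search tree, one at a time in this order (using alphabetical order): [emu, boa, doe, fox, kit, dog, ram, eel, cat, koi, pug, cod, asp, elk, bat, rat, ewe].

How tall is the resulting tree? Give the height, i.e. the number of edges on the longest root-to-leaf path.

5

Insert emu: tree is empty, so emu becomes the root.
Insert boa: boa < emu → go left. Place as left child of emu.
Insert doe: doe < emu → go left; doe > boa → go right. Place as right child of boa.
Insert fox: fox > emu → go right. Place as right child of emu.
Insert kit: kit > emu → go right; kit > fox → go right. Place as right child of fox.
Insert dog: dog < emu → go left; dog > boa → go right; dog > doe → go right. Place as right child of doe.
Insert ram: ram > emu → go right; ram > fox → go right; ram > kit → go right. Place as right child of kit.
Insert eel: eel < emu → go left; eel > boa → go right; eel > doe → go right; eel > dog → go right. Place as right child of dog.
Insert cat: cat < emu → go left; cat > boa → go right; cat < doe → go left. Place as left child of doe.
Insert koi: koi > emu → go right; koi > fox → go right; koi > kit → go right; koi < ram → go left. Place as left child of ram.
Insert pug: pug > emu → go right; pug > fox → go right; pug > kit → go right; pug < ram → go left; pug > koi → go right. Place as right child of koi.
Insert cod: cod < emu → go left; cod > boa → go right; cod < doe → go left; cod > cat → go right. Place as right child of cat.
Insert asp: asp < emu → go left; asp < boa → go left. Place as left child of boa.
Insert elk: elk < emu → go left; elk > boa → go right; elk > doe → go right; elk > dog → go right; elk > eel → go right. Place as right child of eel.
Insert bat: bat < emu → go left; bat < boa → go left; bat > asp → go right. Place as right child of asp.
Insert rat: rat > emu → go right; rat > fox → go right; rat > kit → go right; rat > ram → go right. Place as right child of ram.
Insert ewe: ewe > emu → go right; ewe < fox → go left. Place as left child of fox.

The deepest node is pug at depth 5.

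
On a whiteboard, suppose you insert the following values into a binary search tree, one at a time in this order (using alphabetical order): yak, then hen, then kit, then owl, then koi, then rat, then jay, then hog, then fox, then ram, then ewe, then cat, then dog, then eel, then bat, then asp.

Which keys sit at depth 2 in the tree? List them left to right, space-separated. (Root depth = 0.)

fox kit

Resulting structure (node: left, right):
  yak: L=hen, R=–
  hen: L=fox, R=kit
  kit: L=jay, R=owl
  owl: L=koi, R=rat
  koi: L=–, R=–
  rat: L=ram, R=–
  jay: L=hog, R=–
  hog: L=–, R=–
  fox: L=ewe, R=–
  ram: L=–, R=–
  ewe: L=cat, R=–
  cat: L=bat, R=dog
  dog: L=–, R=eel
  eel: L=–, R=–
  bat: L=asp, R=–
  asp: L=–, R=–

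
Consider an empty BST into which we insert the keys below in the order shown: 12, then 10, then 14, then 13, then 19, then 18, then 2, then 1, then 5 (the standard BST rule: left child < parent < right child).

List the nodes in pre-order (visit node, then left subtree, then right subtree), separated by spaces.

Resulting structure (node: left, right):
  12: L=10, R=14
  10: L=2, R=–
  14: L=13, R=19
  13: L=–, R=–
  19: L=18, R=–
  18: L=–, R=–
  2: L=1, R=5
  1: L=–, R=–
  5: L=–, R=–

12 10 2 1 5 14 13 19 18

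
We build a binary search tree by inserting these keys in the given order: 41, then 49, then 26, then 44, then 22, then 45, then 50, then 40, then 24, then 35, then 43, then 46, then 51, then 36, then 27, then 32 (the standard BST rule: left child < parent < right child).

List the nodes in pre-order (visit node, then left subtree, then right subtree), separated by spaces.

Insert 41: tree is empty, so 41 becomes the root.
Insert 49: 49 > 41 → go right. Place as right child of 41.
Insert 26: 26 < 41 → go left. Place as left child of 41.
Insert 44: 44 > 41 → go right; 44 < 49 → go left. Place as left child of 49.
Insert 22: 22 < 41 → go left; 22 < 26 → go left. Place as left child of 26.
Insert 45: 45 > 41 → go right; 45 < 49 → go left; 45 > 44 → go right. Place as right child of 44.
Insert 50: 50 > 41 → go right; 50 > 49 → go right. Place as right child of 49.
Insert 40: 40 < 41 → go left; 40 > 26 → go right. Place as right child of 26.
Insert 24: 24 < 41 → go left; 24 < 26 → go left; 24 > 22 → go right. Place as right child of 22.
Insert 35: 35 < 41 → go left; 35 > 26 → go right; 35 < 40 → go left. Place as left child of 40.
Insert 43: 43 > 41 → go right; 43 < 49 → go left; 43 < 44 → go left. Place as left child of 44.
Insert 46: 46 > 41 → go right; 46 < 49 → go left; 46 > 44 → go right; 46 > 45 → go right. Place as right child of 45.
Insert 51: 51 > 41 → go right; 51 > 49 → go right; 51 > 50 → go right. Place as right child of 50.
Insert 36: 36 < 41 → go left; 36 > 26 → go right; 36 < 40 → go left; 36 > 35 → go right. Place as right child of 35.
Insert 27: 27 < 41 → go left; 27 > 26 → go right; 27 < 40 → go left; 27 < 35 → go left. Place as left child of 35.
Insert 32: 32 < 41 → go left; 32 > 26 → go right; 32 < 40 → go left; 32 < 35 → go left; 32 > 27 → go right. Place as right child of 27.

41 26 22 24 40 35 27 32 36 49 44 43 45 46 50 51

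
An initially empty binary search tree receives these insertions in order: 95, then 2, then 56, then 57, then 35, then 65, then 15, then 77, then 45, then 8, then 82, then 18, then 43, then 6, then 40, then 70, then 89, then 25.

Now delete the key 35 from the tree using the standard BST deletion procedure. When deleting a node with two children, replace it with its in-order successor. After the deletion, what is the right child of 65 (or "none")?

Resulting structure (node: left, right):
  95: L=2, R=–
  2: L=–, R=56
  56: L=35, R=57
  57: L=–, R=65
  35: L=15, R=45
  65: L=–, R=77
  15: L=8, R=18
  77: L=70, R=82
  45: L=43, R=–
  8: L=6, R=–
  82: L=–, R=89
  18: L=–, R=25
  43: L=40, R=–
  6: L=–, R=–
  40: L=–, R=–
  70: L=–, R=–
  89: L=–, R=–
  25: L=–, R=–

Delete 35 (two children — replace with in-order successor).
After deletion, 65's right child: 77.

77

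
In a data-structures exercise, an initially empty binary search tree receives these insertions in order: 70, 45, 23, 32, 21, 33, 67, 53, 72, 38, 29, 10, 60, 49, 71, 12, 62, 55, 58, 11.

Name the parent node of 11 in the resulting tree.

12

70: root
45: left child of 70 (depth 1)
23: left child of 45 (depth 2)
32: right child of 23 (depth 3)
21: left child of 23 (depth 3)
33: right child of 32 (depth 4)
67: right child of 45 (depth 2)
53: left child of 67 (depth 3)
72: right child of 70 (depth 1)
38: right child of 33 (depth 5)
29: left child of 32 (depth 4)
10: left child of 21 (depth 4)
60: right child of 53 (depth 4)
49: left child of 53 (depth 4)
71: left child of 72 (depth 2)
12: right child of 10 (depth 5)
62: right child of 60 (depth 5)
55: left child of 60 (depth 5)
58: right child of 55 (depth 6)
11: left child of 12 (depth 6)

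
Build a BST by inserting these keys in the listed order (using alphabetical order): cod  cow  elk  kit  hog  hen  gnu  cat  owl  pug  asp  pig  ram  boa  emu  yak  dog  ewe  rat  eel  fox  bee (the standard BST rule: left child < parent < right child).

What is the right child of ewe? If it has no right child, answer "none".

fox

Insert cod: tree is empty, so cod becomes the root.
Insert cow: cow > cod → go right. Place as right child of cod.
Insert elk: elk > cod → go right; elk > cow → go right. Place as right child of cow.
Insert kit: kit > cod → go right; kit > cow → go right; kit > elk → go right. Place as right child of elk.
Insert hog: hog > cod → go right; hog > cow → go right; hog > elk → go right; hog < kit → go left. Place as left child of kit.
Insert hen: hen > cod → go right; hen > cow → go right; hen > elk → go right; hen < kit → go left; hen < hog → go left. Place as left child of hog.
Insert gnu: gnu > cod → go right; gnu > cow → go right; gnu > elk → go right; gnu < kit → go left; gnu < hog → go left; gnu < hen → go left. Place as left child of hen.
Insert cat: cat < cod → go left. Place as left child of cod.
Insert owl: owl > cod → go right; owl > cow → go right; owl > elk → go right; owl > kit → go right. Place as right child of kit.
Insert pug: pug > cod → go right; pug > cow → go right; pug > elk → go right; pug > kit → go right; pug > owl → go right. Place as right child of owl.
Insert asp: asp < cod → go left; asp < cat → go left. Place as left child of cat.
Insert pig: pig > cod → go right; pig > cow → go right; pig > elk → go right; pig > kit → go right; pig > owl → go right; pig < pug → go left. Place as left child of pug.
Insert ram: ram > cod → go right; ram > cow → go right; ram > elk → go right; ram > kit → go right; ram > owl → go right; ram > pug → go right. Place as right child of pug.
Insert boa: boa < cod → go left; boa < cat → go left; boa > asp → go right. Place as right child of asp.
Insert emu: emu > cod → go right; emu > cow → go right; emu > elk → go right; emu < kit → go left; emu < hog → go left; emu < hen → go left; emu < gnu → go left. Place as left child of gnu.
Insert yak: yak > cod → go right; yak > cow → go right; yak > elk → go right; yak > kit → go right; yak > owl → go right; yak > pug → go right; yak > ram → go right. Place as right child of ram.
Insert dog: dog > cod → go right; dog > cow → go right; dog < elk → go left. Place as left child of elk.
Insert ewe: ewe > cod → go right; ewe > cow → go right; ewe > elk → go right; ewe < kit → go left; ewe < hog → go left; ewe < hen → go left; ewe < gnu → go left; ewe > emu → go right. Place as right child of emu.
Insert rat: rat > cod → go right; rat > cow → go right; rat > elk → go right; rat > kit → go right; rat > owl → go right; rat > pug → go right; rat > ram → go right; rat < yak → go left. Place as left child of yak.
Insert eel: eel > cod → go right; eel > cow → go right; eel < elk → go left; eel > dog → go right. Place as right child of dog.
Insert fox: fox > cod → go right; fox > cow → go right; fox > elk → go right; fox < kit → go left; fox < hog → go left; fox < hen → go left; fox < gnu → go left; fox > emu → go right; fox > ewe → go right. Place as right child of ewe.
Insert bee: bee < cod → go left; bee < cat → go left; bee > asp → go right; bee < boa → go left. Place as left child of boa.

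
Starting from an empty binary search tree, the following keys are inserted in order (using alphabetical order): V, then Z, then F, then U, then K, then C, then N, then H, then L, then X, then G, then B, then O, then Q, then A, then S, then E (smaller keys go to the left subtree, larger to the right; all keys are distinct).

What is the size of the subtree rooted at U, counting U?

9

Resulting structure (node: left, right):
  V: L=F, R=Z
  Z: L=X, R=–
  F: L=C, R=U
  U: L=K, R=–
  K: L=H, R=N
  C: L=B, R=E
  N: L=L, R=O
  H: L=G, R=–
  L: L=–, R=–
  X: L=–, R=–
  G: L=–, R=–
  B: L=A, R=–
  O: L=–, R=Q
  Q: L=–, R=S
  A: L=–, R=–
  S: L=–, R=–
  E: L=–, R=–

Subtree rooted at U contains: U, K, H, G, N, L, O, Q, S — 9 nodes.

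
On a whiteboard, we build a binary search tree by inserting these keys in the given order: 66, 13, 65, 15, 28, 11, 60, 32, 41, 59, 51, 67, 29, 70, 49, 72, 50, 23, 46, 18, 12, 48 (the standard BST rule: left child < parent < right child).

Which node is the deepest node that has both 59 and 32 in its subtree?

66: root
13: left child of 66 (depth 1)
65: right child of 13 (depth 2)
15: left child of 65 (depth 3)
28: right child of 15 (depth 4)
11: left child of 13 (depth 2)
60: right child of 28 (depth 5)
32: left child of 60 (depth 6)
41: right child of 32 (depth 7)
59: right child of 41 (depth 8)
51: left child of 59 (depth 9)
67: right child of 66 (depth 1)
29: left child of 32 (depth 7)
70: right child of 67 (depth 2)
49: left child of 51 (depth 10)
72: right child of 70 (depth 3)
50: right child of 49 (depth 11)
23: left child of 28 (depth 5)
46: left child of 49 (depth 11)
18: left child of 23 (depth 6)
12: right child of 11 (depth 3)
48: right child of 46 (depth 12)

Path to 59: 66 → 13 → 65 → 15 → 28 → 60 → 32 → 41 → 59
Path to 32: 66 → 13 → 65 → 15 → 28 → 60 → 32
32 lies on both paths and is an ancestor of the other node.

32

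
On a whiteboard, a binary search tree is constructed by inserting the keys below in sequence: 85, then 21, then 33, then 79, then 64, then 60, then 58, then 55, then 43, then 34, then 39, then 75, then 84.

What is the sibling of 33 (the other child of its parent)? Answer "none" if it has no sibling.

none

85: root
21: left child of 85 (depth 1)
33: right child of 21 (depth 2)
79: right child of 33 (depth 3)
64: left child of 79 (depth 4)
60: left child of 64 (depth 5)
58: left child of 60 (depth 6)
55: left child of 58 (depth 7)
43: left child of 55 (depth 8)
34: left child of 43 (depth 9)
39: right child of 34 (depth 10)
75: right child of 64 (depth 5)
84: right child of 79 (depth 4)

33's parent is 21, which has only one child.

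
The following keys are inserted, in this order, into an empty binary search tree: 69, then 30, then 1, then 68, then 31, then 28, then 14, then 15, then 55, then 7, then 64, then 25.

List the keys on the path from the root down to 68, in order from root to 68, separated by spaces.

69: root
30: left child of 69 (depth 1)
1: left child of 30 (depth 2)
68: right child of 30 (depth 2)
31: left child of 68 (depth 3)
28: right child of 1 (depth 3)
14: left child of 28 (depth 4)
15: right child of 14 (depth 5)
55: right child of 31 (depth 4)
7: left child of 14 (depth 5)
64: right child of 55 (depth 5)
25: right child of 15 (depth 6)

69 30 68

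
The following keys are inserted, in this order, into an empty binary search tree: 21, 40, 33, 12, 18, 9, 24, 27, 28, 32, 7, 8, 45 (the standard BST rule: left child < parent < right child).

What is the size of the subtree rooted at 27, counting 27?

3

Insert 21: tree is empty, so 21 becomes the root.
Insert 40: 40 > 21 → go right. Place as right child of 21.
Insert 33: 33 > 21 → go right; 33 < 40 → go left. Place as left child of 40.
Insert 12: 12 < 21 → go left. Place as left child of 21.
Insert 18: 18 < 21 → go left; 18 > 12 → go right. Place as right child of 12.
Insert 9: 9 < 21 → go left; 9 < 12 → go left. Place as left child of 12.
Insert 24: 24 > 21 → go right; 24 < 40 → go left; 24 < 33 → go left. Place as left child of 33.
Insert 27: 27 > 21 → go right; 27 < 40 → go left; 27 < 33 → go left; 27 > 24 → go right. Place as right child of 24.
Insert 28: 28 > 21 → go right; 28 < 40 → go left; 28 < 33 → go left; 28 > 24 → go right; 28 > 27 → go right. Place as right child of 27.
Insert 32: 32 > 21 → go right; 32 < 40 → go left; 32 < 33 → go left; 32 > 24 → go right; 32 > 27 → go right; 32 > 28 → go right. Place as right child of 28.
Insert 7: 7 < 21 → go left; 7 < 12 → go left; 7 < 9 → go left. Place as left child of 9.
Insert 8: 8 < 21 → go left; 8 < 12 → go left; 8 < 9 → go left; 8 > 7 → go right. Place as right child of 7.
Insert 45: 45 > 21 → go right; 45 > 40 → go right. Place as right child of 40.

Subtree rooted at 27 contains: 27, 28, 32 — 3 nodes.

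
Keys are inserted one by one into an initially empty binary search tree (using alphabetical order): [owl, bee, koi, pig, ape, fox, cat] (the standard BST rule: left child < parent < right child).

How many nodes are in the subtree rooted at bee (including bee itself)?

owl: root
bee: left child of owl (depth 1)
koi: right child of bee (depth 2)
pig: right child of owl (depth 1)
ape: left child of bee (depth 2)
fox: left child of koi (depth 3)
cat: left child of fox (depth 4)

Subtree rooted at bee contains: bee, ape, koi, fox, cat — 5 nodes.

5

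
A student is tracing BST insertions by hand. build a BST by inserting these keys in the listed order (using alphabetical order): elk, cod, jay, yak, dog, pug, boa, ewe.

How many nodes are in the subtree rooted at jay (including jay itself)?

4

elk: root
cod: left child of elk (depth 1)
jay: right child of elk (depth 1)
yak: right child of jay (depth 2)
dog: right child of cod (depth 2)
pug: left child of yak (depth 3)
boa: left child of cod (depth 2)
ewe: left child of jay (depth 2)

Subtree rooted at jay contains: jay, ewe, yak, pug — 4 nodes.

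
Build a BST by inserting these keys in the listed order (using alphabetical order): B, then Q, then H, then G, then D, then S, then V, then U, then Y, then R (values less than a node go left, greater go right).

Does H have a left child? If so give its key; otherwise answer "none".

Resulting structure (node: left, right):
  B: L=–, R=Q
  Q: L=H, R=S
  H: L=G, R=–
  G: L=D, R=–
  D: L=–, R=–
  S: L=R, R=V
  V: L=U, R=Y
  U: L=–, R=–
  Y: L=–, R=–
  R: L=–, R=–

G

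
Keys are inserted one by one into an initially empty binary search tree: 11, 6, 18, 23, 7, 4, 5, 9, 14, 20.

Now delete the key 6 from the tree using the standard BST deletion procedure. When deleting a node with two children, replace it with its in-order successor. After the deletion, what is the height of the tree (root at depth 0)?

3

Insert 11: tree is empty, so 11 becomes the root.
Insert 6: 6 < 11 → go left. Place as left child of 11.
Insert 18: 18 > 11 → go right. Place as right child of 11.
Insert 23: 23 > 11 → go right; 23 > 18 → go right. Place as right child of 18.
Insert 7: 7 < 11 → go left; 7 > 6 → go right. Place as right child of 6.
Insert 4: 4 < 11 → go left; 4 < 6 → go left. Place as left child of 6.
Insert 5: 5 < 11 → go left; 5 < 6 → go left; 5 > 4 → go right. Place as right child of 4.
Insert 9: 9 < 11 → go left; 9 > 6 → go right; 9 > 7 → go right. Place as right child of 7.
Insert 14: 14 > 11 → go right; 14 < 18 → go left. Place as left child of 18.
Insert 20: 20 > 11 → go right; 20 > 18 → go right; 20 < 23 → go left. Place as left child of 23.

Delete 6 (two children — replace with in-order successor).
After deletion, deepest node is 5 at depth 3.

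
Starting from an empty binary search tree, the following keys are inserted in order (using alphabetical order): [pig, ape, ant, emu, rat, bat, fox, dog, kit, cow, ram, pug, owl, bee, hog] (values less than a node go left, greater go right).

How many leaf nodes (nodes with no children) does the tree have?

pig: root
ape: left child of pig (depth 1)
ant: left child of ape (depth 2)
emu: right child of ape (depth 2)
rat: right child of pig (depth 1)
bat: left child of emu (depth 3)
fox: right child of emu (depth 3)
dog: right child of bat (depth 4)
kit: right child of fox (depth 4)
cow: left child of dog (depth 5)
ram: left child of rat (depth 2)
pug: left child of ram (depth 3)
owl: right child of kit (depth 5)
bee: left child of cow (depth 6)
hog: left child of kit (depth 5)

Leaves: ant, bee, hog, owl, pug — 5 in total.

5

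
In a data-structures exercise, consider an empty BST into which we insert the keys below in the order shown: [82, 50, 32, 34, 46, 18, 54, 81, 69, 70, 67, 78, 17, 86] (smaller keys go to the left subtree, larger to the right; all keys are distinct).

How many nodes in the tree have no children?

5

Insert 82: tree is empty, so 82 becomes the root.
Insert 50: 50 < 82 → go left. Place as left child of 82.
Insert 32: 32 < 82 → go left; 32 < 50 → go left. Place as left child of 50.
Insert 34: 34 < 82 → go left; 34 < 50 → go left; 34 > 32 → go right. Place as right child of 32.
Insert 46: 46 < 82 → go left; 46 < 50 → go left; 46 > 32 → go right; 46 > 34 → go right. Place as right child of 34.
Insert 18: 18 < 82 → go left; 18 < 50 → go left; 18 < 32 → go left. Place as left child of 32.
Insert 54: 54 < 82 → go left; 54 > 50 → go right. Place as right child of 50.
Insert 81: 81 < 82 → go left; 81 > 50 → go right; 81 > 54 → go right. Place as right child of 54.
Insert 69: 69 < 82 → go left; 69 > 50 → go right; 69 > 54 → go right; 69 < 81 → go left. Place as left child of 81.
Insert 70: 70 < 82 → go left; 70 > 50 → go right; 70 > 54 → go right; 70 < 81 → go left; 70 > 69 → go right. Place as right child of 69.
Insert 67: 67 < 82 → go left; 67 > 50 → go right; 67 > 54 → go right; 67 < 81 → go left; 67 < 69 → go left. Place as left child of 69.
Insert 78: 78 < 82 → go left; 78 > 50 → go right; 78 > 54 → go right; 78 < 81 → go left; 78 > 69 → go right; 78 > 70 → go right. Place as right child of 70.
Insert 17: 17 < 82 → go left; 17 < 50 → go left; 17 < 32 → go left; 17 < 18 → go left. Place as left child of 18.
Insert 86: 86 > 82 → go right. Place as right child of 82.

Leaves: 17, 46, 67, 78, 86 — 5 in total.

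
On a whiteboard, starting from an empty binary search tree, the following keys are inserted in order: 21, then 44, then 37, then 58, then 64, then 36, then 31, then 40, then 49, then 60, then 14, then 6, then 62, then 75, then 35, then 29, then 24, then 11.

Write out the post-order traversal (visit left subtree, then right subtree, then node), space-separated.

21: root
44: right child of 21 (depth 1)
37: left child of 44 (depth 2)
58: right child of 44 (depth 2)
64: right child of 58 (depth 3)
36: left child of 37 (depth 3)
31: left child of 36 (depth 4)
40: right child of 37 (depth 3)
49: left child of 58 (depth 3)
60: left child of 64 (depth 4)
14: left child of 21 (depth 1)
6: left child of 14 (depth 2)
62: right child of 60 (depth 5)
75: right child of 64 (depth 4)
35: right child of 31 (depth 5)
29: left child of 31 (depth 5)
24: left child of 29 (depth 6)
11: right child of 6 (depth 3)

11 6 14 24 29 35 31 36 40 37 49 62 60 75 64 58 44 21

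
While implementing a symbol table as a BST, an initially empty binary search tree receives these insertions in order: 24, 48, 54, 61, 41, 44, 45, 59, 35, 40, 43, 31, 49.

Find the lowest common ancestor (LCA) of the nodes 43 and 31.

Insert 24: tree is empty, so 24 becomes the root.
Insert 48: 48 > 24 → go right. Place as right child of 24.
Insert 54: 54 > 24 → go right; 54 > 48 → go right. Place as right child of 48.
Insert 61: 61 > 24 → go right; 61 > 48 → go right; 61 > 54 → go right. Place as right child of 54.
Insert 41: 41 > 24 → go right; 41 < 48 → go left. Place as left child of 48.
Insert 44: 44 > 24 → go right; 44 < 48 → go left; 44 > 41 → go right. Place as right child of 41.
Insert 45: 45 > 24 → go right; 45 < 48 → go left; 45 > 41 → go right; 45 > 44 → go right. Place as right child of 44.
Insert 59: 59 > 24 → go right; 59 > 48 → go right; 59 > 54 → go right; 59 < 61 → go left. Place as left child of 61.
Insert 35: 35 > 24 → go right; 35 < 48 → go left; 35 < 41 → go left. Place as left child of 41.
Insert 40: 40 > 24 → go right; 40 < 48 → go left; 40 < 41 → go left; 40 > 35 → go right. Place as right child of 35.
Insert 43: 43 > 24 → go right; 43 < 48 → go left; 43 > 41 → go right; 43 < 44 → go left. Place as left child of 44.
Insert 31: 31 > 24 → go right; 31 < 48 → go left; 31 < 41 → go left; 31 < 35 → go left. Place as left child of 35.
Insert 49: 49 > 24 → go right; 49 > 48 → go right; 49 < 54 → go left. Place as left child of 54.

Path to 43: 24 → 48 → 41 → 44 → 43
Path to 31: 24 → 48 → 41 → 35 → 31
The paths share a prefix ending at 41, then split left and right.

41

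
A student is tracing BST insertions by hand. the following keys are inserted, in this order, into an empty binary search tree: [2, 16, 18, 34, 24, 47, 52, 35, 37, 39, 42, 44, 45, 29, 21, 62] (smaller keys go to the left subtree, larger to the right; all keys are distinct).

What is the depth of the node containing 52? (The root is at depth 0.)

2: root
16: right child of 2 (depth 1)
18: right child of 16 (depth 2)
34: right child of 18 (depth 3)
24: left child of 34 (depth 4)
47: right child of 34 (depth 4)
52: right child of 47 (depth 5)
35: left child of 47 (depth 5)
37: right child of 35 (depth 6)
39: right child of 37 (depth 7)
42: right child of 39 (depth 8)
44: right child of 42 (depth 9)
45: right child of 44 (depth 10)
29: right child of 24 (depth 5)
21: left child of 24 (depth 5)
62: right child of 52 (depth 6)

Path to 52: 2 → 16 → 18 → 34 → 47 → 52, which is 5 edges.

5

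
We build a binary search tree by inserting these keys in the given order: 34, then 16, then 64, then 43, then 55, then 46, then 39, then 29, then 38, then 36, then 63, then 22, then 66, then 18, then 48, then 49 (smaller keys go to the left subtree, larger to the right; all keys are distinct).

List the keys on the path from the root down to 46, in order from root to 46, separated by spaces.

34 64 43 55 46

34: root
16: left child of 34 (depth 1)
64: right child of 34 (depth 1)
43: left child of 64 (depth 2)
55: right child of 43 (depth 3)
46: left child of 55 (depth 4)
39: left child of 43 (depth 3)
29: right child of 16 (depth 2)
38: left child of 39 (depth 4)
36: left child of 38 (depth 5)
63: right child of 55 (depth 4)
22: left child of 29 (depth 3)
66: right child of 64 (depth 2)
18: left child of 22 (depth 4)
48: right child of 46 (depth 5)
49: right child of 48 (depth 6)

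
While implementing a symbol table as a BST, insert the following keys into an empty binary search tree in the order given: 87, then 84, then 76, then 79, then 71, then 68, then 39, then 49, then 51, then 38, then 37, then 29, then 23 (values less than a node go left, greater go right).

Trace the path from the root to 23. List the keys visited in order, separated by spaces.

87 84 76 71 68 39 38 37 29 23

Resulting structure (node: left, right):
  87: L=84, R=–
  84: L=76, R=–
  76: L=71, R=79
  79: L=–, R=–
  71: L=68, R=–
  68: L=39, R=–
  39: L=38, R=49
  49: L=–, R=51
  51: L=–, R=–
  38: L=37, R=–
  37: L=29, R=–
  29: L=23, R=–
  23: L=–, R=–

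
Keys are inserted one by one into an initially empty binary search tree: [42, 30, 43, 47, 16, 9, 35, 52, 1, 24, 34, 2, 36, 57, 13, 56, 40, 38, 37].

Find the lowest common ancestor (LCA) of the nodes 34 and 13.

42: root
30: left child of 42 (depth 1)
43: right child of 42 (depth 1)
47: right child of 43 (depth 2)
16: left child of 30 (depth 2)
9: left child of 16 (depth 3)
35: right child of 30 (depth 2)
52: right child of 47 (depth 3)
1: left child of 9 (depth 4)
24: right child of 16 (depth 3)
34: left child of 35 (depth 3)
2: right child of 1 (depth 5)
36: right child of 35 (depth 3)
57: right child of 52 (depth 4)
13: right child of 9 (depth 4)
56: left child of 57 (depth 5)
40: right child of 36 (depth 4)
38: left child of 40 (depth 5)
37: left child of 38 (depth 6)

Path to 34: 42 → 30 → 35 → 34
Path to 13: 42 → 30 → 16 → 9 → 13
The paths share a prefix ending at 30, then split left and right.

30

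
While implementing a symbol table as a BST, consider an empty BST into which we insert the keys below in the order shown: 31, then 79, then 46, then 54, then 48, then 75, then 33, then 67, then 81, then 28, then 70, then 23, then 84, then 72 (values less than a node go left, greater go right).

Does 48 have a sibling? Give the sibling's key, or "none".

75

Insert 31: tree is empty, so 31 becomes the root.
Insert 79: 79 > 31 → go right. Place as right child of 31.
Insert 46: 46 > 31 → go right; 46 < 79 → go left. Place as left child of 79.
Insert 54: 54 > 31 → go right; 54 < 79 → go left; 54 > 46 → go right. Place as right child of 46.
Insert 48: 48 > 31 → go right; 48 < 79 → go left; 48 > 46 → go right; 48 < 54 → go left. Place as left child of 54.
Insert 75: 75 > 31 → go right; 75 < 79 → go left; 75 > 46 → go right; 75 > 54 → go right. Place as right child of 54.
Insert 33: 33 > 31 → go right; 33 < 79 → go left; 33 < 46 → go left. Place as left child of 46.
Insert 67: 67 > 31 → go right; 67 < 79 → go left; 67 > 46 → go right; 67 > 54 → go right; 67 < 75 → go left. Place as left child of 75.
Insert 81: 81 > 31 → go right; 81 > 79 → go right. Place as right child of 79.
Insert 28: 28 < 31 → go left. Place as left child of 31.
Insert 70: 70 > 31 → go right; 70 < 79 → go left; 70 > 46 → go right; 70 > 54 → go right; 70 < 75 → go left; 70 > 67 → go right. Place as right child of 67.
Insert 23: 23 < 31 → go left; 23 < 28 → go left. Place as left child of 28.
Insert 84: 84 > 31 → go right; 84 > 79 → go right; 84 > 81 → go right. Place as right child of 81.
Insert 72: 72 > 31 → go right; 72 < 79 → go left; 72 > 46 → go right; 72 > 54 → go right; 72 < 75 → go left; 72 > 67 → go right; 72 > 70 → go right. Place as right child of 70.

48's parent is 54; the other child of 54 is 75.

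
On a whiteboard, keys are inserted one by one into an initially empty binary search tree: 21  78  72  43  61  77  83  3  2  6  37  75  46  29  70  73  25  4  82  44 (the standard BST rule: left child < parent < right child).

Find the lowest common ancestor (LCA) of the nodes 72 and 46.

72

Insert 21: tree is empty, so 21 becomes the root.
Insert 78: 78 > 21 → go right. Place as right child of 21.
Insert 72: 72 > 21 → go right; 72 < 78 → go left. Place as left child of 78.
Insert 43: 43 > 21 → go right; 43 < 78 → go left; 43 < 72 → go left. Place as left child of 72.
Insert 61: 61 > 21 → go right; 61 < 78 → go left; 61 < 72 → go left; 61 > 43 → go right. Place as right child of 43.
Insert 77: 77 > 21 → go right; 77 < 78 → go left; 77 > 72 → go right. Place as right child of 72.
Insert 83: 83 > 21 → go right; 83 > 78 → go right. Place as right child of 78.
Insert 3: 3 < 21 → go left. Place as left child of 21.
Insert 2: 2 < 21 → go left; 2 < 3 → go left. Place as left child of 3.
Insert 6: 6 < 21 → go left; 6 > 3 → go right. Place as right child of 3.
Insert 37: 37 > 21 → go right; 37 < 78 → go left; 37 < 72 → go left; 37 < 43 → go left. Place as left child of 43.
Insert 75: 75 > 21 → go right; 75 < 78 → go left; 75 > 72 → go right; 75 < 77 → go left. Place as left child of 77.
Insert 46: 46 > 21 → go right; 46 < 78 → go left; 46 < 72 → go left; 46 > 43 → go right; 46 < 61 → go left. Place as left child of 61.
Insert 29: 29 > 21 → go right; 29 < 78 → go left; 29 < 72 → go left; 29 < 43 → go left; 29 < 37 → go left. Place as left child of 37.
Insert 70: 70 > 21 → go right; 70 < 78 → go left; 70 < 72 → go left; 70 > 43 → go right; 70 > 61 → go right. Place as right child of 61.
Insert 73: 73 > 21 → go right; 73 < 78 → go left; 73 > 72 → go right; 73 < 77 → go left; 73 < 75 → go left. Place as left child of 75.
Insert 25: 25 > 21 → go right; 25 < 78 → go left; 25 < 72 → go left; 25 < 43 → go left; 25 < 37 → go left; 25 < 29 → go left. Place as left child of 29.
Insert 4: 4 < 21 → go left; 4 > 3 → go right; 4 < 6 → go left. Place as left child of 6.
Insert 82: 82 > 21 → go right; 82 > 78 → go right; 82 < 83 → go left. Place as left child of 83.
Insert 44: 44 > 21 → go right; 44 < 78 → go left; 44 < 72 → go left; 44 > 43 → go right; 44 < 61 → go left; 44 < 46 → go left. Place as left child of 46.

Path to 72: 21 → 78 → 72
Path to 46: 21 → 78 → 72 → 43 → 61 → 46
72 lies on both paths and is an ancestor of the other node.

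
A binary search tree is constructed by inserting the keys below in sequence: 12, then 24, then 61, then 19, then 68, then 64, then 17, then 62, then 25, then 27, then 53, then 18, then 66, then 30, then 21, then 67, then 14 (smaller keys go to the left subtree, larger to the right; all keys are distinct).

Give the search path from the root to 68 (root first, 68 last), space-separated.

Resulting structure (node: left, right):
  12: L=–, R=24
  24: L=19, R=61
  61: L=25, R=68
  19: L=17, R=21
  68: L=64, R=–
  64: L=62, R=66
  17: L=14, R=18
  62: L=–, R=–
  25: L=–, R=27
  27: L=–, R=53
  53: L=30, R=–
  18: L=–, R=–
  66: L=–, R=67
  30: L=–, R=–
  21: L=–, R=–
  67: L=–, R=–
  14: L=–, R=–

12 24 61 68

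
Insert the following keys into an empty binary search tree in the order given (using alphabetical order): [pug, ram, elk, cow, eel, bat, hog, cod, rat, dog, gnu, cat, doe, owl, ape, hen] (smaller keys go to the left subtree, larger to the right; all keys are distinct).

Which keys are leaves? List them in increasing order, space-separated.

ape cat doe hen owl rat

pug: root
ram: right child of pug (depth 1)
elk: left child of pug (depth 1)
cow: left child of elk (depth 2)
eel: right child of cow (depth 3)
bat: left child of cow (depth 3)
hog: right child of elk (depth 2)
cod: right child of bat (depth 4)
rat: right child of ram (depth 2)
dog: left child of eel (depth 4)
gnu: left child of hog (depth 3)
cat: left child of cod (depth 5)
doe: left child of dog (depth 5)
owl: right child of hog (depth 3)
ape: left child of bat (depth 4)
hen: right child of gnu (depth 4)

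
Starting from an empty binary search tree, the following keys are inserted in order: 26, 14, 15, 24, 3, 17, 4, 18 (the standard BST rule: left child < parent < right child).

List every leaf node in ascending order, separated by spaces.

4 18

Insert 26: tree is empty, so 26 becomes the root.
Insert 14: 14 < 26 → go left. Place as left child of 26.
Insert 15: 15 < 26 → go left; 15 > 14 → go right. Place as right child of 14.
Insert 24: 24 < 26 → go left; 24 > 14 → go right; 24 > 15 → go right. Place as right child of 15.
Insert 3: 3 < 26 → go left; 3 < 14 → go left. Place as left child of 14.
Insert 17: 17 < 26 → go left; 17 > 14 → go right; 17 > 15 → go right; 17 < 24 → go left. Place as left child of 24.
Insert 4: 4 < 26 → go left; 4 < 14 → go left; 4 > 3 → go right. Place as right child of 3.
Insert 18: 18 < 26 → go left; 18 > 14 → go right; 18 > 15 → go right; 18 < 24 → go left; 18 > 17 → go right. Place as right child of 17.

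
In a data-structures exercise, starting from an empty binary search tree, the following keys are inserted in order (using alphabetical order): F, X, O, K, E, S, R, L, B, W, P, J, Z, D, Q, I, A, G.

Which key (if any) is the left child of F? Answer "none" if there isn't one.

F: root
X: right child of F (depth 1)
O: left child of X (depth 2)
K: left child of O (depth 3)
E: left child of F (depth 1)
S: right child of O (depth 3)
R: left child of S (depth 4)
L: right child of K (depth 4)
B: left child of E (depth 2)
W: right child of S (depth 4)
P: left child of R (depth 5)
J: left child of K (depth 4)
Z: right child of X (depth 2)
D: right child of B (depth 3)
Q: right child of P (depth 6)
I: left child of J (depth 5)
A: left child of B (depth 3)
G: left child of I (depth 6)

E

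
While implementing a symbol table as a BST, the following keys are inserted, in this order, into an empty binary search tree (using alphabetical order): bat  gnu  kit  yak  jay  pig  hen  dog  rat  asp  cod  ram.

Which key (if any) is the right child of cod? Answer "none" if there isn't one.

none

Insert bat: tree is empty, so bat becomes the root.
Insert gnu: gnu > bat → go right. Place as right child of bat.
Insert kit: kit > bat → go right; kit > gnu → go right. Place as right child of gnu.
Insert yak: yak > bat → go right; yak > gnu → go right; yak > kit → go right. Place as right child of kit.
Insert jay: jay > bat → go right; jay > gnu → go right; jay < kit → go left. Place as left child of kit.
Insert pig: pig > bat → go right; pig > gnu → go right; pig > kit → go right; pig < yak → go left. Place as left child of yak.
Insert hen: hen > bat → go right; hen > gnu → go right; hen < kit → go left; hen < jay → go left. Place as left child of jay.
Insert dog: dog > bat → go right; dog < gnu → go left. Place as left child of gnu.
Insert rat: rat > bat → go right; rat > gnu → go right; rat > kit → go right; rat < yak → go left; rat > pig → go right. Place as right child of pig.
Insert asp: asp < bat → go left. Place as left child of bat.
Insert cod: cod > bat → go right; cod < gnu → go left; cod < dog → go left. Place as left child of dog.
Insert ram: ram > bat → go right; ram > gnu → go right; ram > kit → go right; ram < yak → go left; ram > pig → go right; ram < rat → go left. Place as left child of rat.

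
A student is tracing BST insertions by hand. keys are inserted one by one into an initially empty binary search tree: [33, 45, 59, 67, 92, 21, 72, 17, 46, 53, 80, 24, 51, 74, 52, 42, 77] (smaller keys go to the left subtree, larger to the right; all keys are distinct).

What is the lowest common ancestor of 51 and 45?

Resulting structure (node: left, right):
  33: L=21, R=45
  45: L=42, R=59
  59: L=46, R=67
  67: L=–, R=92
  92: L=72, R=–
  21: L=17, R=24
  72: L=–, R=80
  17: L=–, R=–
  46: L=–, R=53
  53: L=51, R=–
  80: L=74, R=–
  24: L=–, R=–
  51: L=–, R=52
  74: L=–, R=77
  52: L=–, R=–
  42: L=–, R=–
  77: L=–, R=–

Path to 51: 33 → 45 → 59 → 46 → 53 → 51
Path to 45: 33 → 45
45 lies on both paths and is an ancestor of the other node.

45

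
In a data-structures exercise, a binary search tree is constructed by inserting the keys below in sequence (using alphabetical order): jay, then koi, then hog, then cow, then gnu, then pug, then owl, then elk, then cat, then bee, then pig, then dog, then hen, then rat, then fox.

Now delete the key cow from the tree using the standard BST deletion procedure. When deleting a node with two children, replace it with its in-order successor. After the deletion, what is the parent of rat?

jay: root
koi: right child of jay (depth 1)
hog: left child of jay (depth 1)
cow: left child of hog (depth 2)
gnu: right child of cow (depth 3)
pug: right child of koi (depth 2)
owl: left child of pug (depth 3)
elk: left child of gnu (depth 4)
cat: left child of cow (depth 3)
bee: left child of cat (depth 4)
pig: right child of owl (depth 4)
dog: left child of elk (depth 5)
hen: right child of gnu (depth 4)
rat: right child of pug (depth 3)
fox: right child of elk (depth 5)

Delete cow (two children — replace with in-order successor).
After deletion, rat's parent is pug.

pug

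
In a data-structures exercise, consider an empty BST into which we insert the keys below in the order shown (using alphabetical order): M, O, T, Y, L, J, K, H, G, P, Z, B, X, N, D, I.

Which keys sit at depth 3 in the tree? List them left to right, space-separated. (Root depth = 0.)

M: root
O: right child of M (depth 1)
T: right child of O (depth 2)
Y: right child of T (depth 3)
L: left child of M (depth 1)
J: left child of L (depth 2)
K: right child of J (depth 3)
H: left child of J (depth 3)
G: left child of H (depth 4)
P: left child of T (depth 3)
Z: right child of Y (depth 4)
B: left child of G (depth 5)
X: left child of Y (depth 4)
N: left child of O (depth 2)
D: right child of B (depth 6)
I: right child of H (depth 4)

H K P Y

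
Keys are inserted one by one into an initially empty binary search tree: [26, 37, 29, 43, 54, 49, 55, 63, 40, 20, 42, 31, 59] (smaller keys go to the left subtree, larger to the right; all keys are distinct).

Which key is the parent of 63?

55

Resulting structure (node: left, right):
  26: L=20, R=37
  37: L=29, R=43
  29: L=–, R=31
  43: L=40, R=54
  54: L=49, R=55
  49: L=–, R=–
  55: L=–, R=63
  63: L=59, R=–
  40: L=–, R=42
  20: L=–, R=–
  42: L=–, R=–
  31: L=–, R=–
  59: L=–, R=–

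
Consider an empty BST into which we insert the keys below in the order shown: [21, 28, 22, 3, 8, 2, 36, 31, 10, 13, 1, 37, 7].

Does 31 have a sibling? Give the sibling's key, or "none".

Resulting structure (node: left, right):
  21: L=3, R=28
  28: L=22, R=36
  22: L=–, R=–
  3: L=2, R=8
  8: L=7, R=10
  2: L=1, R=–
  36: L=31, R=37
  31: L=–, R=–
  10: L=–, R=13
  13: L=–, R=–
  1: L=–, R=–
  37: L=–, R=–
  7: L=–, R=–

31's parent is 36; the other child of 36 is 37.

37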